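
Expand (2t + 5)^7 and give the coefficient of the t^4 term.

70000

The general term is C(7,j)·(2t)^j·(5)^(7-j); the t^4 term has j = 4.
C(7,4) = 35.
Coefficient = C(7,4) · 2^4 · 5^3 = 35 · 16 · 125 = 70000.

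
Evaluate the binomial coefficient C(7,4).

35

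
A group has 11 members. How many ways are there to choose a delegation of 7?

This is C(11,7) = 330.

330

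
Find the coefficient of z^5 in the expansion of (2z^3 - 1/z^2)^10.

General term: C(10,j)·(2z^3)^j·(-1/z^2)^(10-j), with z-exponent 3j − 2(10−j) = 5j − 20.
Set 5j − 20 = 5: j = 5.
C(10,5) = 252; 2^5 = 32; (-1)^5 = -1.
Coefficient = 252 · 32 · (-1) = -8064.

-8064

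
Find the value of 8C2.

C(8,2) = (8·7) / 2! = 56 / 2 = 28.

28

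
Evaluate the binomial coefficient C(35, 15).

C(35,15) = (35·34·33·32·31·30·29·28·27·26·25·24·23·22·21) / 15! = 4247252019052922880000 / 1307674368000 = 3247943160.

3247943160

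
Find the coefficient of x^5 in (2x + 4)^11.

60555264

The general term is C(11,j)·(2x)^j·(4)^(11-j); the x^5 term has j = 5.
C(11,5) = 462.
Coefficient = C(11,5) · 2^5 · 4^6 = 462 · 32 · 4096 = 60555264.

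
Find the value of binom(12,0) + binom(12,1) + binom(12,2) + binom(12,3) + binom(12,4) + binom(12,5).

1 + 12 + 66 + 220 + 495 + 792 = 1586.

1586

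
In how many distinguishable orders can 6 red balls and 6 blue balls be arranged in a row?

924

Choose positions for the red balls: C(12,6) = 924.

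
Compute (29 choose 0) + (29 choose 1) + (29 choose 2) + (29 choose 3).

4090

1 + 29 + 406 + 3654 = 4090.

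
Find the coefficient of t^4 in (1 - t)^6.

15

The general term is C(6,j)·(1)^j·(-t)^(6-j); the t^4 term has j = 2.
C(6,2) = 15.
Coefficient = C(6,2) = 15.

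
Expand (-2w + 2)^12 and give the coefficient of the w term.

-49152

The general term is C(12,j)·(-2w)^j·(2)^(12-j); the w^1 term has j = 1.
C(12,1) = 12.
Coefficient = C(12,1) · (-2)^1 · 2^11 = 12 · (-2) · 2048 = -49152.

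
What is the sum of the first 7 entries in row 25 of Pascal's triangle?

1 + 25 + 300 + 2300 + 12650 + 53130 + 177100 = 245506.

245506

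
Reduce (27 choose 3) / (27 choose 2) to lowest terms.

25/3

C(n,k+1)/C(n,k) = (n−k)/(k+1) = (27−2)/(2+1) = 25/3.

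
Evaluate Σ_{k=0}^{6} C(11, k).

1486

1 + 11 + 55 + 165 + 330 + 462 + 462 = 1486.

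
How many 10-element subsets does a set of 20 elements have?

C(20,10) = (20·19·18·17·16·15·14·13·12·11) / 10! = 670442572800 / 3628800 = 184756.

184756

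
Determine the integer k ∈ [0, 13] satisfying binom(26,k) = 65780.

5

C(26,k) increases on 0 ≤ k ≤ 13. C(26,4) = 14950 and C(26,5) = 65780, so k = 5.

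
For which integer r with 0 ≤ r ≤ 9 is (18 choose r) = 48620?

9

C(18,r) increases on 0 ≤ r ≤ 9. C(18,8) = 43758 and C(18,9) = 48620, so r = 9.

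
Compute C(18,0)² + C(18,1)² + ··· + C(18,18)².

9075135300

Σ C(18,i)² is the coefficient of x^18 in (1+x)^18(1+x)^18 = (1+x)^36, i.e. C(36,18) = 9075135300.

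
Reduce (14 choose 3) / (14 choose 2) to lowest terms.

4

C(n,k+1)/C(n,k) = (n−k)/(k+1) = (14−2)/(2+1) = 12/3 = 4.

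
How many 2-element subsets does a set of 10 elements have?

45

C(10,2) = (10·9) / 2! = 90 / 2 = 45.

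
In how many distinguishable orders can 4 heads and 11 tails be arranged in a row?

Choose positions for the heads: C(15,4) = 1365.

1365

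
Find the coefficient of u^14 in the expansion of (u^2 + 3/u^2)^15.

General term: C(15,j)·(u^2)^j·(3/u^2)^(15-j), with u-exponent 2j − 2(15−j) = 4j − 30.
Set 4j − 30 = 14: j = 11.
C(15,11) = 1365; 1^11 = 1; 3^4 = 81.
Coefficient = 1365 · 1 · 81 = 110565.

110565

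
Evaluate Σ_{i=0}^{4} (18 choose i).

1 + 18 + 153 + 816 + 3060 = 4048.

4048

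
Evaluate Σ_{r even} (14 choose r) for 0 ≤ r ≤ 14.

Half of (1+1)^14 + (1−1)^14 gives the even-index sum: 2^13 = 8192.

8192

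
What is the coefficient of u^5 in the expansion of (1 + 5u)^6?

18750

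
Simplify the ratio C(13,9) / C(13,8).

5/9

C(n,k+1)/C(n,k) = (n−k)/(k+1) = (13−8)/(8+1) = 5/9.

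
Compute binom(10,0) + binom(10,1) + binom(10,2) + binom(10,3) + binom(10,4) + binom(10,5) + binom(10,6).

1 + 10 + 45 + 120 + 210 + 252 + 210 = 848.

848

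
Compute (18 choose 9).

48620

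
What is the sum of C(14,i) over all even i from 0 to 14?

Half of (1+1)^14 + (1−1)^14 gives the even-index sum: 2^13 = 8192.

8192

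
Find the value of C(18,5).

8568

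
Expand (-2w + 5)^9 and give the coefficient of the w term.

-7031250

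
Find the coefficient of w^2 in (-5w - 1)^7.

The general term is C(7,j)·(-5w)^j·(-1)^(7-j); the w^2 term has j = 2.
C(7,2) = 21.
Coefficient = C(7,2) · (-5)^2 · (-1)^5 = 21 · 25 · (-1) = -525.

-525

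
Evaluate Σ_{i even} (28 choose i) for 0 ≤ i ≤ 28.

134217728

Half of (1+1)^28 + (1−1)^28 gives the even-index sum: 2^27 = 134217728.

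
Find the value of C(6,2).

15

C(6,2) = (6·5) / 2! = 30 / 2 = 15.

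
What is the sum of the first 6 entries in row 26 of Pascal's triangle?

83682

1 + 26 + 325 + 2600 + 14950 + 65780 = 83682.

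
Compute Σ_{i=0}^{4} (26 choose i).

17902

1 + 26 + 325 + 2600 + 14950 = 17902.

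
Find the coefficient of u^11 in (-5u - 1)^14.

The general term is C(14,j)·(-5u)^j·(-1)^(14-j); the u^11 term has j = 11.
C(14,11) = 364.
Coefficient = C(14,11) · (-5)^11 · (-1)^3 = 364 · (-48828125) · (-1) = 17773437500.

17773437500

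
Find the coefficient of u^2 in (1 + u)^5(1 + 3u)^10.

565

Coefficient of u^2 = Σ_{j} C(5,j)·1^j·C(10,2-j)·3^(2-j) for j from 0 to 2.
= 405 + 150 + 10 = 565.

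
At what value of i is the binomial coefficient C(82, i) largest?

C(82,i) is maximized at i = 82/2 = 41.

41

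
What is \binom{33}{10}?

92561040

C(33,10) = (33·32·31·30·29·28·27·26·25·24) / 10! = 335885501952000 / 3628800 = 92561040.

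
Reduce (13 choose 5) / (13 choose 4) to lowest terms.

9/5

C(n,k+1)/C(n,k) = (n−k)/(k+1) = (13−4)/(4+1) = 9/5.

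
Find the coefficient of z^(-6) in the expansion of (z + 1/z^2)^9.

126

General term: C(9,j)·(z)^j·(1/z^2)^(9-j), with z-exponent 1j − 2(9−j) = 3j − 18.
Set 3j − 18 = -6: j = 4.
C(9,4) = 126; 1^4 = 1; 1^5 = 1.
Coefficient = 126 · 1 · 1 = 126.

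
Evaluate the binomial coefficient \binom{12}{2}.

66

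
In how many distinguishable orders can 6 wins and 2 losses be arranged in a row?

28

Choose positions for the wins: C(8,6) = 28.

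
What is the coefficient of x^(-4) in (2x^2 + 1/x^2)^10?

3360

General term: C(10,j)·(2x^2)^j·(1/x^2)^(10-j), with x-exponent 2j − 2(10−j) = 4j − 20.
Set 4j − 20 = -4: j = 4.
C(10,4) = 210; 2^4 = 16; 1^6 = 1.
Coefficient = 210 · 16 · 1 = 3360.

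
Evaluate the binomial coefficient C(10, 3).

120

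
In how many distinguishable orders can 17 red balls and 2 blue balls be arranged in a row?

171

Choose positions for the red balls: C(19,17) = 171.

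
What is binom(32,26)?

906192

C(32,26) = C(32,6) by symmetry.
C(32,6) = (32·31·30·29·28·27) / 6! = 652458240 / 720 = 906192.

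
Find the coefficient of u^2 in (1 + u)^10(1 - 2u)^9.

9

Coefficient of u^2 = Σ_{j} C(10,j)·1^j·C(9,2-j)·(-2)^(2-j) for j from 0 to 2.
= 144 + (-180) + 45 = 9.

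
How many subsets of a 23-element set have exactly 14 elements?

817190

Choose the 14 positions: C(23,14) = 817190.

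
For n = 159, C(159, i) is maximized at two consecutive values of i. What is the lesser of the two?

79

For odd n = 159, C(159,i) peaks at i = (n−1)/2 and (n+1)/2; the lesser is 79.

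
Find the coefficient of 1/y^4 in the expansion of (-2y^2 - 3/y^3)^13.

General term: C(13,j)·(-2y^2)^j·(-3/y^3)^(13-j), with y-exponent 2j − 3(13−j) = 5j − 39.
Set 5j − 39 = -4: j = 7.
C(13,7) = 1716; (-2)^7 = -128; (-3)^6 = 729.
Coefficient = 1716 · (-128) · 729 = -160123392.

-160123392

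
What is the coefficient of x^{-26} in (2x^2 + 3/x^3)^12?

15588936

General term: C(12,j)·(2x^2)^j·(3/x^3)^(12-j), with x-exponent 2j − 3(12−j) = 5j − 36.
Set 5j − 36 = -26: j = 2.
C(12,2) = 66; 2^2 = 4; 3^10 = 59049.
Coefficient = 66 · 4 · 59049 = 15588936.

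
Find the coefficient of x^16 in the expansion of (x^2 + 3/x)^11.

General term: C(11,j)·(x^2)^j·(3/x)^(11-j), with x-exponent 2j − 1(11−j) = 3j − 11.
Set 3j − 11 = 16: j = 9.
C(11,9) = 55; 1^9 = 1; 3^2 = 9.
Coefficient = 55 · 1 · 9 = 495.

495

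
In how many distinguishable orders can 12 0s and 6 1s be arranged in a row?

18564

Choose positions for the 0s: C(18,12) = 18564.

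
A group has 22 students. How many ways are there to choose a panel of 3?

1540

This is C(22,3) = 1540.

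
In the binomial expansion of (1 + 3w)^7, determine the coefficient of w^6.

The general term is C(7,j)·(1)^j·(3w)^(7-j); the w^6 term has j = 1.
C(7,1) = 7.
Coefficient = C(7,1) · 3^6 = 7 · 729 = 5103.

5103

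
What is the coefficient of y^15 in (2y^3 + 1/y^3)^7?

General term: C(7,j)·(2y^3)^j·(1/y^3)^(7-j), with y-exponent 3j − 3(7−j) = 6j − 21.
Set 6j − 21 = 15: j = 6.
C(7,6) = 7; 2^6 = 64; 1^1 = 1.
Coefficient = 7 · 64 · 1 = 448.

448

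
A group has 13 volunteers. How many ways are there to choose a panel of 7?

1716

This is C(13,7) = 1716.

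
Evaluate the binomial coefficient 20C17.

1140

C(20,17) = C(20,3) by symmetry.
C(20,3) = (20·19·18) / 3! = 6840 / 6 = 1140.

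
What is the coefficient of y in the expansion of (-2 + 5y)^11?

56320

The general term is C(11,j)·(-2)^j·(5y)^(11-j); the y^1 term has j = 10.
C(11,10) = 11.
Coefficient = C(11,10) · (-2)^10 · 5^1 = 11 · 1024 · 5 = 56320.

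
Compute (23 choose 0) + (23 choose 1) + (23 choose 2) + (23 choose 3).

2048

1 + 23 + 253 + 1771 = 2048.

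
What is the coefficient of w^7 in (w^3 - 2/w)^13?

General term: C(13,j)·(w^3)^j·(-2/w)^(13-j), with w-exponent 3j − 1(13−j) = 4j − 13.
Set 4j − 13 = 7: j = 5.
C(13,5) = 1287; 1^5 = 1; (-2)^8 = 256.
Coefficient = 1287 · 1 · 256 = 329472.

329472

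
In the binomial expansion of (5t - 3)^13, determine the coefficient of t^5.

The general term is C(13,j)·(5t)^j·(-3)^(13-j); the t^5 term has j = 5.
C(13,5) = 1287.
Coefficient = C(13,5) · 5^5 · (-3)^8 = 1287 · 3125 · 6561 = 26387521875.

26387521875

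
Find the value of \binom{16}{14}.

C(16,14) = C(16,2) by symmetry.
C(16,2) = (16·15) / 2! = 240 / 2 = 120.

120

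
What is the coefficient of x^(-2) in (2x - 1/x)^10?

General term: C(10,j)·(2x)^j·(-1/x)^(10-j), with x-exponent 1j − 1(10−j) = 2j − 10.
Set 2j − 10 = -2: j = 4.
C(10,4) = 210; 2^4 = 16; (-1)^6 = 1.
Coefficient = 210 · 16 · 1 = 3360.

3360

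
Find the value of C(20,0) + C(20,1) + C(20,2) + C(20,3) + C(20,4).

6196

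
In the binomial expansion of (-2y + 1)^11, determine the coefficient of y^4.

5280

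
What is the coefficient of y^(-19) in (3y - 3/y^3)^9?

General term: C(9,j)·(3y)^j·(-3/y^3)^(9-j), with y-exponent 1j − 3(9−j) = 4j − 27.
Set 4j − 27 = -19: j = 2.
C(9,2) = 36; 3^2 = 9; (-3)^7 = -2187.
Coefficient = 36 · 9 · (-2187) = -708588.

-708588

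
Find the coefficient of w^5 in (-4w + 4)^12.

The general term is C(12,j)·(-4w)^j·(4)^(12-j); the w^5 term has j = 5.
C(12,5) = 792.
Coefficient = C(12,5) · (-4)^5 · 4^7 = 792 · (-1024) · 16384 = -13287555072.

-13287555072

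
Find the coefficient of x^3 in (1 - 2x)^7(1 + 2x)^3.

Coefficient of x^3 = Σ_{j} C(7,j)·(-2)^j·C(3,3-j)·2^(3-j) for j from 0 to 3.
= 8 + (-168) + 504 + (-280) = 64.

64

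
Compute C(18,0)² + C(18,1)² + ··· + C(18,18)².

By Vandermonde's identity, Σ C(18,i)² = C(36,18) = 9075135300.

9075135300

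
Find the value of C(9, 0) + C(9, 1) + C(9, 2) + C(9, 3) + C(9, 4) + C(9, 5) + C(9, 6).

1 + 9 + 36 + 84 + 126 + 126 + 84 = 466.

466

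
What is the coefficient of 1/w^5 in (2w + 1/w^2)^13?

219648

General term: C(13,j)·(2w)^j·(1/w^2)^(13-j), with w-exponent 1j − 2(13−j) = 3j − 26.
Set 3j − 26 = -5: j = 7.
C(13,7) = 1716; 2^7 = 128; 1^6 = 1.
Coefficient = 1716 · 128 · 1 = 219648.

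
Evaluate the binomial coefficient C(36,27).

C(36,27) = C(36,9) by symmetry.
C(36,9) = (36·35·34·33·32·31·30·29·28) / 9! = 34162713446400 / 362880 = 94143280.

94143280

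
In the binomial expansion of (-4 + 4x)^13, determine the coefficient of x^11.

5234491392

The general term is C(13,j)·(-4)^j·(4x)^(13-j); the x^11 term has j = 2.
C(13,2) = 78.
Coefficient = C(13,2) · (-4)^2 · 4^11 = 78 · 16 · 4194304 = 5234491392.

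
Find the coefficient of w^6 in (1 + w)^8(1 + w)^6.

3003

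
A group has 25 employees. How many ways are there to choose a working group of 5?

This is C(25,5) = 53130.

53130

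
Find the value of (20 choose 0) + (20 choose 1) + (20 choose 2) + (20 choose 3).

1351

1 + 20 + 190 + 1140 = 1351.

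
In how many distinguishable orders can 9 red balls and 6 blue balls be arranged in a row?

5005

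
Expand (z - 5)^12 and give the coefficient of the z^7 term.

The general term is C(12,j)·(z)^j·(-5)^(12-j); the z^7 term has j = 7.
C(12,7) = 792.
Coefficient = C(12,7) · (-5)^5 = 792 · (-3125) = -2475000.

-2475000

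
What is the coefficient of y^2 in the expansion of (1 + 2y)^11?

220

The general term is C(11,j)·(1)^j·(2y)^(11-j); the y^2 term has j = 9.
C(11,9) = 55.
Coefficient = C(11,9) · 2^2 = 55 · 4 = 220.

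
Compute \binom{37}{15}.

9364199760

C(37,15) = (37·36·35·34·33·32·31·30·29·28·27·26·25·24·23) / 15! = 12245324002983751680000 / 1307674368000 = 9364199760.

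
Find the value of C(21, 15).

C(21,15) = C(21,6) by symmetry.
C(21,6) = (21·20·19·18·17·16) / 6! = 39070080 / 720 = 54264.

54264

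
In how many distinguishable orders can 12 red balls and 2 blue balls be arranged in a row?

91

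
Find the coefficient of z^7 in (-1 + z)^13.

The general term is C(13,j)·(-1)^j·(z)^(13-j); the z^7 term has j = 6.
C(13,6) = 1716.
Coefficient = C(13,6) = 1716.

1716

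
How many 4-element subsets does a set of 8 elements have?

C(8,4) = (8·7·6·5) / 4! = 1680 / 24 = 70.

70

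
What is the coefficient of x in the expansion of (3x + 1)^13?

39

The general term is C(13,j)·(3x)^j·(1)^(13-j); the x^1 term has j = 1.
C(13,1) = 13.
Coefficient = C(13,1) · 3^1 = 13 · 3 = 39.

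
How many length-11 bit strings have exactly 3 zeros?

165

Choose the 3 positions: C(11,3) = 165.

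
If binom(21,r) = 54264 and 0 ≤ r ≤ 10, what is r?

6

C(21,r) increases on 0 ≤ r ≤ 10. C(21,5) = 20349 and C(21,6) = 54264, so r = 6.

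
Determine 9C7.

C(9,7) = C(9,2) by symmetry.
C(9,2) = (9·8) / 2! = 72 / 2 = 36.

36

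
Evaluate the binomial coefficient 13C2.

78

C(13,2) = (13·12) / 2! = 156 / 2 = 78.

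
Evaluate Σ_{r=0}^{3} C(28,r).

1 + 28 + 378 + 3276 = 3683.

3683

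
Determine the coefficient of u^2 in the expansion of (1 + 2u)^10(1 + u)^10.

Coefficient of u^2 = Σ_{j} C(10,j)·2^j·C(10,2-j)·1^(2-j) for j from 0 to 2.
= 45 + 200 + 180 = 425.

425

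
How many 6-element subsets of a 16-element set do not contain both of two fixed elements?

7007

All 6-subsets: C(16,6) = 8008. Those containing both fixed elements: C(14,4) = 1001.
8008 − 1001 = 7007.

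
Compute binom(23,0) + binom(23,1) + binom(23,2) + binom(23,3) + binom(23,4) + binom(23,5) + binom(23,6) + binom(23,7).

390656

1 + 23 + 253 + 1771 + 8855 + 33649 + 100947 + 245157 = 390656.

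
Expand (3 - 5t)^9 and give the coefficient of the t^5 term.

The general term is C(9,j)·(3)^j·(-5t)^(9-j); the t^5 term has j = 4.
C(9,4) = 126.
Coefficient = C(9,4) · 3^4 · (-5)^5 = 126 · 81 · (-3125) = -31893750.

-31893750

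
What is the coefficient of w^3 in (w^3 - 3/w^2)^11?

336798

General term: C(11,j)·(w^3)^j·(-3/w^2)^(11-j), with w-exponent 3j − 2(11−j) = 5j − 22.
Set 5j − 22 = 3: j = 5.
C(11,5) = 462; 1^5 = 1; (-3)^6 = 729.
Coefficient = 462 · 1 · 729 = 336798.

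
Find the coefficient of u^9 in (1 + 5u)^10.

The general term is C(10,j)·(1)^j·(5u)^(10-j); the u^9 term has j = 1.
C(10,1) = 10.
Coefficient = C(10,1) · 5^9 = 10 · 1953125 = 19531250.

19531250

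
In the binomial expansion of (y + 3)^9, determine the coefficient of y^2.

78732

The general term is C(9,j)·(y)^j·(3)^(9-j); the y^2 term has j = 2.
C(9,2) = 36.
Coefficient = C(9,2) · 3^7 = 36 · 2187 = 78732.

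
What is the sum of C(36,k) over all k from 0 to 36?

Setting x = 1 in (1+x)^36 gives Σ C(36,k) = 2^36 = 68719476736.

68719476736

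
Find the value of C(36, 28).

30260340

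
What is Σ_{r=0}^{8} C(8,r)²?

12870

Σ C(8,r)² is the coefficient of x^8 in (1+x)^8(1+x)^8 = (1+x)^16, i.e. C(16,8) = 12870.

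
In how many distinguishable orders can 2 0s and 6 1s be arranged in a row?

Choose positions for the 0s: C(8,2) = 28.

28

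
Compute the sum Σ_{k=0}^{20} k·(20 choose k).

10485760

Differentiating (1+x)^20 and setting x=1: Σ k·C(20,k) = 20·2^19 = 10485760.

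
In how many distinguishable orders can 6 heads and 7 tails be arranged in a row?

Choose positions for the heads: C(13,6) = 1716.

1716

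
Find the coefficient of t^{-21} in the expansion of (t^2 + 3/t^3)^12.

General term: C(12,j)·(t^2)^j·(3/t^3)^(12-j), with t-exponent 2j − 3(12−j) = 5j − 36.
Set 5j − 36 = -21: j = 3.
C(12,3) = 220; 1^3 = 1; 3^9 = 19683.
Coefficient = 220 · 1 · 19683 = 4330260.

4330260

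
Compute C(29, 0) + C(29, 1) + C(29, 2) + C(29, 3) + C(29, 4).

1 + 29 + 406 + 3654 + 23751 = 27841.

27841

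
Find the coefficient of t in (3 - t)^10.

-196830

The general term is C(10,j)·(3)^j·(-t)^(10-j); the t^1 term has j = 9.
C(10,9) = 10.
Coefficient = C(10,9) · 3^9 · (-1)^1 = 10 · 19683 · (-1) = -196830.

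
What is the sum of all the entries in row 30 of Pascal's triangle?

1073741824

The entries of row 30 sum to 2^30 = 1073741824.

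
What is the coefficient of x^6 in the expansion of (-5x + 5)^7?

546875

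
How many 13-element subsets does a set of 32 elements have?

347373600

C(32,13) = (32·31·30·29·28·27·26·25·24·23·22·21·20) / 13! = 2163102632570880000 / 6227020800 = 347373600.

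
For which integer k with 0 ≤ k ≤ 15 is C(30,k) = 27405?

4

C(30,k) increases on 0 ≤ k ≤ 15. C(30,3) = 4060 and C(30,4) = 27405, so k = 4.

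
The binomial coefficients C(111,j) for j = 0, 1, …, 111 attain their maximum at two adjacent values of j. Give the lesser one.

55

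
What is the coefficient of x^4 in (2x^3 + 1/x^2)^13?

General term: C(13,j)·(2x^3)^j·(1/x^2)^(13-j), with x-exponent 3j − 2(13−j) = 5j − 26.
Set 5j − 26 = 4: j = 6.
C(13,6) = 1716; 2^6 = 64; 1^7 = 1.
Coefficient = 1716 · 64 · 1 = 109824.

109824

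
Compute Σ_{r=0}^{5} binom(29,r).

146596

1 + 29 + 406 + 3654 + 23751 + 118755 = 146596.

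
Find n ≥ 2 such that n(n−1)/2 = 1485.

n(n−1)/2 = 1485 ⇒ n(n−1) = 2970. Since 55·54 = 2970, n = 55.

55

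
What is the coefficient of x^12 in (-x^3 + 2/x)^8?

-448

General term: C(8,j)·(-x^3)^j·(2/x)^(8-j), with x-exponent 3j − 1(8−j) = 4j − 8.
Set 4j − 8 = 12: j = 5.
C(8,5) = 56; (-1)^5 = -1; 2^3 = 8.
Coefficient = 56 · (-1) · 8 = -448.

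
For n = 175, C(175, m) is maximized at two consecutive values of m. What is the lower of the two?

87

For odd n = 175, C(175,m) peaks at m = (n−1)/2 and (n+1)/2; the lower is 87.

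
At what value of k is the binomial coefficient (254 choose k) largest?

C(254,k) is maximized at k = 254/2 = 127.

127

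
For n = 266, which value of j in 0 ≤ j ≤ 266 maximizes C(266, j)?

C(266,j) is maximized at j = 266/2 = 133.

133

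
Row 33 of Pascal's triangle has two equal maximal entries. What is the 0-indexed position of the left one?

16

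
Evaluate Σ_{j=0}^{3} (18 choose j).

1 + 18 + 153 + 816 = 988.

988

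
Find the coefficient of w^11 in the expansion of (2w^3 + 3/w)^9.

General term: C(9,j)·(2w^3)^j·(3/w)^(9-j), with w-exponent 3j − 1(9−j) = 4j − 9.
Set 4j − 9 = 11: j = 5.
C(9,5) = 126; 2^5 = 32; 3^4 = 81.
Coefficient = 126 · 32 · 81 = 326592.

326592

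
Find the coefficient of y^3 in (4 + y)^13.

299892736

The general term is C(13,j)·(4)^j·(y)^(13-j); the y^3 term has j = 10.
C(13,10) = 286.
Coefficient = C(13,10) · 4^10 = 286 · 1048576 = 299892736.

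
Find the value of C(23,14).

C(23,14) = C(23,9) by symmetry.
C(23,9) = (23·22·21·20·19·18·17·16·15) / 9! = 296541907200 / 362880 = 817190.

817190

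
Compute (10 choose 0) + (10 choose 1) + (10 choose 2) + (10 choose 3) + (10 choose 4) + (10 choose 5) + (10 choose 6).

848

1 + 10 + 45 + 120 + 210 + 252 + 210 = 848.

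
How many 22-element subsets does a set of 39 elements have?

51021117810

C(39,22) = C(39,17) by symmetry.
C(39,17) = (39·38·37·36·35·34·33·32·31·30·29·28·27·26·25·24·23) / 17! = 18147570172421919989760000 / 355687428096000 = 51021117810.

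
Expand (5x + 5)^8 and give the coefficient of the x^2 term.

10937500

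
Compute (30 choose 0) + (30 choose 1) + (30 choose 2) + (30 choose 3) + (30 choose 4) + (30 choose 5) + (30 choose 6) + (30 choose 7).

2804012

1 + 30 + 435 + 4060 + 27405 + 142506 + 593775 + 2035800 = 2804012.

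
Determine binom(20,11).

167960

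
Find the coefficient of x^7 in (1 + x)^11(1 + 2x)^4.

28314

Coefficient of x^7 = Σ_{j} C(11,j)·1^j·C(4,7-j)·2^(7-j) for j from 3 to 7.
= 2640 + 10560 + 11088 + 3696 + 330 = 28314.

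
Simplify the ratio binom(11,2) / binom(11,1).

5

C(n,k+1)/C(n,k) = (n−k)/(k+1) = (11−1)/(1+1) = 10/2 = 5.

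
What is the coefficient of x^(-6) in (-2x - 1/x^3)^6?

General term: C(6,j)·(-2x)^j·(-1/x^3)^(6-j), with x-exponent 1j − 3(6−j) = 4j − 18.
Set 4j − 18 = -6: j = 3.
C(6,3) = 20; (-2)^3 = -8; (-1)^3 = -1.
Coefficient = 20 · (-8) · (-1) = 160.

160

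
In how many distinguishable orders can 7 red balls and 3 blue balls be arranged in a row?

Choose positions for the red balls: C(10,7) = 120.

120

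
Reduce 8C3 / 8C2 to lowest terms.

C(n,k+1)/C(n,k) = (n−k)/(k+1) = (8−2)/(2+1) = 6/3 = 2.

2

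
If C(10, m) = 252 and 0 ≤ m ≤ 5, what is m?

5

C(10,m) increases on 0 ≤ m ≤ 5. C(10,4) = 210 and C(10,5) = 252, so m = 5.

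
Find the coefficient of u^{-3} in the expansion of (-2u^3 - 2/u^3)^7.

General term: C(7,j)·(-2u^3)^j·(-2/u^3)^(7-j), with u-exponent 3j − 3(7−j) = 6j − 21.
Set 6j − 21 = -3: j = 3.
C(7,3) = 35; (-2)^3 = -8; (-2)^4 = 16.
Coefficient = 35 · (-8) · 16 = -4480.

-4480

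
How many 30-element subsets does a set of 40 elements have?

847660528

C(40,30) = C(40,10) by symmetry.
C(40,10) = (40·39·38·37·36·35·34·33·32·31) / 10! = 3075990524006400 / 3628800 = 847660528.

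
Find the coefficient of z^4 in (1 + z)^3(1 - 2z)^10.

Coefficient of z^4 = Σ_{j} C(3,j)·1^j·C(10,4-j)·(-2)^(4-j) for j from 0 to 3.
= 3360 + (-2880) + 540 + (-20) = 1000.

1000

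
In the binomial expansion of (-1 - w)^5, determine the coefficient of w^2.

The general term is C(5,j)·(-1)^j·(-w)^(5-j); the w^2 term has j = 3.
C(5,3) = 10.
Coefficient = C(5,3) · (-1)^3 = 10 · (-1) = -10.

-10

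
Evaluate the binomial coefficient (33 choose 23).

92561040

C(33,23) = C(33,10) by symmetry.
C(33,10) = (33·32·31·30·29·28·27·26·25·24) / 10! = 335885501952000 / 3628800 = 92561040.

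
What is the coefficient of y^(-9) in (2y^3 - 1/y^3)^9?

General term: C(9,j)·(2y^3)^j·(-1/y^3)^(9-j), with y-exponent 3j − 3(9−j) = 6j − 27.
Set 6j − 27 = -9: j = 3.
C(9,3) = 84; 2^3 = 8; (-1)^6 = 1.
Coefficient = 84 · 8 · 1 = 672.

672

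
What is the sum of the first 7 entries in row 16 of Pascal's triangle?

14893

1 + 16 + 120 + 560 + 1820 + 4368 + 8008 = 14893.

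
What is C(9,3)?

C(9,3) = (9·8·7) / 3! = 504 / 6 = 84.

84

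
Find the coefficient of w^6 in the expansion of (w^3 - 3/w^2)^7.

General term: C(7,j)·(w^3)^j·(-3/w^2)^(7-j), with w-exponent 3j − 2(7−j) = 5j − 14.
Set 5j − 14 = 6: j = 4.
C(7,4) = 35; 1^4 = 1; (-3)^3 = -27.
Coefficient = 35 · 1 · (-27) = -945.

-945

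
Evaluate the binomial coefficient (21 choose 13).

C(21,13) = C(21,8) by symmetry.
C(21,8) = (21·20·19·18·17·16·15·14) / 8! = 8204716800 / 40320 = 203490.

203490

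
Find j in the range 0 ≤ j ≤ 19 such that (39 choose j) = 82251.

C(39,j) increases on 0 ≤ j ≤ 19. C(39,3) = 9139 and C(39,4) = 82251, so j = 4.

4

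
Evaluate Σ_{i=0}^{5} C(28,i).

1 + 28 + 378 + 3276 + 20475 + 98280 = 122438.

122438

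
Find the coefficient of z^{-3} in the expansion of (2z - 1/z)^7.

-84

General term: C(7,j)·(2z)^j·(-1/z)^(7-j), with z-exponent 1j − 1(7−j) = 2j − 7.
Set 2j − 7 = -3: j = 2.
C(7,2) = 21; 2^2 = 4; (-1)^5 = -1.
Coefficient = 21 · 4 · (-1) = -84.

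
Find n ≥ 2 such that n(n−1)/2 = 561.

34

n(n−1)/2 = 561 ⇒ n(n−1) = 1122. Since 34·33 = 1122, n = 34.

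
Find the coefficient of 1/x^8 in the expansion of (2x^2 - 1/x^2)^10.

-960

General term: C(10,j)·(2x^2)^j·(-1/x^2)^(10-j), with x-exponent 2j − 2(10−j) = 4j − 20.
Set 4j − 20 = -8: j = 3.
C(10,3) = 120; 2^3 = 8; (-1)^7 = -1.
Coefficient = 120 · 8 · (-1) = -960.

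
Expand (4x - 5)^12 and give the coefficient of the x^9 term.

-7208960000

The general term is C(12,j)·(4x)^j·(-5)^(12-j); the x^9 term has j = 9.
C(12,9) = 220.
Coefficient = C(12,9) · 4^9 · (-5)^3 = 220 · 262144 · (-125) = -7208960000.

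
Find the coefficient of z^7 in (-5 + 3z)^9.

The general term is C(9,j)·(-5)^j·(3z)^(9-j); the z^7 term has j = 2.
C(9,2) = 36.
Coefficient = C(9,2) · (-5)^2 · 3^7 = 36 · 25 · 2187 = 1968300.

1968300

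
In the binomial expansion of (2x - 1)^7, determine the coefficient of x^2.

-84

The general term is C(7,j)·(2x)^j·(-1)^(7-j); the x^2 term has j = 2.
C(7,2) = 21.
Coefficient = C(7,2) · 2^2 · (-1)^5 = 21 · 4 · (-1) = -84.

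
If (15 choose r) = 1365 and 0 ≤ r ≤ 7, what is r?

4

C(15,r) increases on 0 ≤ r ≤ 7. C(15,3) = 455 and C(15,4) = 1365, so r = 4.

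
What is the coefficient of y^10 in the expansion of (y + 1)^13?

The general term is C(13,j)·(y)^j·(1)^(13-j); the y^10 term has j = 10.
C(13,10) = 286.
Coefficient = C(13,10) = 286.

286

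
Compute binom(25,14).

4457400

C(25,14) = C(25,11) by symmetry.
C(25,11) = (25·24·23·22·21·20·19·18·17·16·15) / 11! = 177925144320000 / 39916800 = 4457400.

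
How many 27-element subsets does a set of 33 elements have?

1107568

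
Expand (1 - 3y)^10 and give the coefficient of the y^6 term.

The general term is C(10,j)·(1)^j·(-3y)^(10-j); the y^6 term has j = 4.
C(10,4) = 210.
Coefficient = C(10,4) · (-3)^6 = 210 · 729 = 153090.

153090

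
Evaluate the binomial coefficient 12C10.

66

C(12,10) = C(12,2) by symmetry.
C(12,2) = (12·11) / 2! = 132 / 2 = 66.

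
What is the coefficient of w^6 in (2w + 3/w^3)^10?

General term: C(10,j)·(2w)^j·(3/w^3)^(10-j), with w-exponent 1j − 3(10−j) = 4j − 30.
Set 4j − 30 = 6: j = 9.
C(10,9) = 10; 2^9 = 512; 3^1 = 3.
Coefficient = 10 · 512 · 3 = 15360.

15360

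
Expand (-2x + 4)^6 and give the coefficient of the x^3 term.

-10240

The general term is C(6,j)·(-2x)^j·(4)^(6-j); the x^3 term has j = 3.
C(6,3) = 20.
Coefficient = C(6,3) · (-2)^3 · 4^3 = 20 · (-8) · 64 = -10240.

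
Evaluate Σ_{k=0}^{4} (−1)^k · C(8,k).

35

The partial alternating sum Σ_{k=0}^{4} (−1)^k C(8,k) = (−1)^4 C(7,4) = 35.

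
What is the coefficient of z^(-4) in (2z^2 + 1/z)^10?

180

General term: C(10,j)·(2z^2)^j·(1/z)^(10-j), with z-exponent 2j − 1(10−j) = 3j − 10.
Set 3j − 10 = -4: j = 2.
C(10,2) = 45; 2^2 = 4; 1^8 = 1.
Coefficient = 45 · 4 · 1 = 180.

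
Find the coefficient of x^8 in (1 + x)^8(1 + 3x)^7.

702979

Coefficient of x^8 = Σ_{j} C(8,j)·1^j·C(7,8-j)·3^(8-j) for j from 1 to 8.
= 17496 + 142884 + 285768 + 198450 + 52920 + 5292 + 168 + 1 = 702979.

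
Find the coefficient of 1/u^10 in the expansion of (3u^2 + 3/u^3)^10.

General term: C(10,j)·(3u^2)^j·(3/u^3)^(10-j), with u-exponent 2j − 3(10−j) = 5j − 30.
Set 5j − 30 = -10: j = 4.
C(10,4) = 210; 3^4 = 81; 3^6 = 729.
Coefficient = 210 · 81 · 729 = 12400290.

12400290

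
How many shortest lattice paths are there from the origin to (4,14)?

3060

Each path is a sequence of 18 steps with 4 rights: C(18,4) = 3060.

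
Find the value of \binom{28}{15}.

37442160

C(28,15) = C(28,13) by symmetry.
C(28,13) = (28·27·26·25·24·23·22·21·20·19·18·17·16) / 13! = 233153109116928000 / 6227020800 = 37442160.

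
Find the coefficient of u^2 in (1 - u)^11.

55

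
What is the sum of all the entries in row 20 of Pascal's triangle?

1048576

Setting x = 1 in (1+x)^20 gives Σ C(20,j) = 2^20 = 1048576.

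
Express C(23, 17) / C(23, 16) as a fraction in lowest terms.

C(n,k+1)/C(n,k) = (n−k)/(k+1) = (23−16)/(16+1) = 7/17.

7/17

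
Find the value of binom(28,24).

20475

C(28,24) = C(28,4) by symmetry.
C(28,4) = (28·27·26·25) / 4! = 491400 / 24 = 20475.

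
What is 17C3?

C(17,3) = (17·16·15) / 3! = 4080 / 6 = 680.

680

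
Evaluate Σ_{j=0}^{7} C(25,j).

726206

1 + 25 + 300 + 2300 + 12650 + 53130 + 177100 + 480700 = 726206.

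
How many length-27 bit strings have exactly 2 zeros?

351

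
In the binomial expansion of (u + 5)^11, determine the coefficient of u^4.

25781250

The general term is C(11,j)·(u)^j·(5)^(11-j); the u^4 term has j = 4.
C(11,4) = 330.
Coefficient = C(11,4) · 5^7 = 330 · 78125 = 25781250.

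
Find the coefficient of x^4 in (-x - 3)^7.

-945

The general term is C(7,j)·(-x)^j·(-3)^(7-j); the x^4 term has j = 4.
C(7,4) = 35.
Coefficient = C(7,4) · (-3)^3 = 35 · (-27) = -945.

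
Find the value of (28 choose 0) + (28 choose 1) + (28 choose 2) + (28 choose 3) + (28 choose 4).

1 + 28 + 378 + 3276 + 20475 = 24158.

24158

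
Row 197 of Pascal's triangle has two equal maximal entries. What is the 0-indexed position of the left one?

98

For odd n = 197, C(197,j) peaks at j = (n−1)/2 and (n+1)/2; the lower is 98.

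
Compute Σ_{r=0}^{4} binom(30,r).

1 + 30 + 435 + 4060 + 27405 = 31931.

31931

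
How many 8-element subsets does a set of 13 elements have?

C(13,8) = C(13,5) by symmetry.
C(13,5) = (13·12·11·10·9) / 5! = 154440 / 120 = 1287.

1287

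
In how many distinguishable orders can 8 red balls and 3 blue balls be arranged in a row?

165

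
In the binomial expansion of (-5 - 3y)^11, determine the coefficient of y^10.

-3247695

The general term is C(11,j)·(-5)^j·(-3y)^(11-j); the y^10 term has j = 1.
C(11,1) = 11.
Coefficient = C(11,1) · (-5)^1 · (-3)^10 = 11 · (-5) · 59049 = -3247695.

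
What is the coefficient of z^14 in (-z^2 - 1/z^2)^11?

General term: C(11,j)·(-z^2)^j·(-1/z^2)^(11-j), with z-exponent 2j − 2(11−j) = 4j − 22.
Set 4j − 22 = 14: j = 9.
C(11,9) = 55; (-1)^9 = -1; (-1)^2 = 1.
Coefficient = 55 · (-1) · 1 = -55.

-55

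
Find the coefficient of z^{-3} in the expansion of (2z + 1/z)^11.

General term: C(11,j)·(2z)^j·(1/z)^(11-j), with z-exponent 1j − 1(11−j) = 2j − 11.
Set 2j − 11 = -3: j = 4.
C(11,4) = 330; 2^4 = 16; 1^7 = 1.
Coefficient = 330 · 16 · 1 = 5280.

5280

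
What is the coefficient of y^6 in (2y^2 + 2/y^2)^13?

10543104

General term: C(13,j)·(2y^2)^j·(2/y^2)^(13-j), with y-exponent 2j − 2(13−j) = 4j − 26.
Set 4j − 26 = 6: j = 8.
C(13,8) = 1287; 2^8 = 256; 2^5 = 32.
Coefficient = 1287 · 256 · 32 = 10543104.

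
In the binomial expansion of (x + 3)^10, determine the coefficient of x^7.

3240

The general term is C(10,j)·(x)^j·(3)^(10-j); the x^7 term has j = 7.
C(10,7) = 120.
Coefficient = C(10,7) · 3^3 = 120 · 27 = 3240.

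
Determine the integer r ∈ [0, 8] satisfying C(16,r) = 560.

3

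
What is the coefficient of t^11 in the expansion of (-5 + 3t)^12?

-10628820

The general term is C(12,j)·(-5)^j·(3t)^(12-j); the t^11 term has j = 1.
C(12,1) = 12.
Coefficient = C(12,1) · (-5)^1 · 3^11 = 12 · (-5) · 177147 = -10628820.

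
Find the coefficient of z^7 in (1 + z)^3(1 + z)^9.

792

Coefficient of z^7 = Σ_{j} C(3,j)·C(9,7-j) for j from 0 to 3.
= 36 + 252 + 378 + 126 = 792.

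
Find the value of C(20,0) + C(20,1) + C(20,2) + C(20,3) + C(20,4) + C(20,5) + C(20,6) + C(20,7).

1 + 20 + 190 + 1140 + 4845 + 15504 + 38760 + 77520 = 137980.

137980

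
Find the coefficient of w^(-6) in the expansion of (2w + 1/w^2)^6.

60

General term: C(6,j)·(2w)^j·(1/w^2)^(6-j), with w-exponent 1j − 2(6−j) = 3j − 12.
Set 3j − 12 = -6: j = 2.
C(6,2) = 15; 2^2 = 4; 1^4 = 1.
Coefficient = 15 · 4 · 1 = 60.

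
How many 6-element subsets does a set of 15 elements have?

5005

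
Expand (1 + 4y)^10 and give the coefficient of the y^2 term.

The general term is C(10,j)·(1)^j·(4y)^(10-j); the y^2 term has j = 8.
C(10,8) = 45.
Coefficient = C(10,8) · 4^2 = 45 · 16 = 720.

720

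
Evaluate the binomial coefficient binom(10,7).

120

C(10,7) = C(10,3) by symmetry.
C(10,3) = (10·9·8) / 3! = 720 / 6 = 120.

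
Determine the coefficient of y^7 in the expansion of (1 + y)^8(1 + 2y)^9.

329024

Coefficient of y^7 = Σ_{j} C(8,j)·1^j·C(9,7-j)·2^(7-j) for j from 0 to 7.
= 4608 + 43008 + 112896 + 112896 + 47040 + 8064 + 504 + 8 = 329024.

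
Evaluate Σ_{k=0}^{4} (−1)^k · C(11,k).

The partial alternating sum Σ_{k=0}^{4} (−1)^k C(11,k) = (−1)^4 C(10,4) = 210.

210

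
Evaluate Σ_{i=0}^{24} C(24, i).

16777216

The entries of row 24 sum to 2^24 = 16777216.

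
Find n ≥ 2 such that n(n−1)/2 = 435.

30

n(n−1)/2 = 435 ⇒ n(n−1) = 870. Since 30·29 = 870, n = 30.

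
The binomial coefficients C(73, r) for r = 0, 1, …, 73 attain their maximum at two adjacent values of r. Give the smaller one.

36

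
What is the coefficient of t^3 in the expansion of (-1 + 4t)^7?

The general term is C(7,j)·(-1)^j·(4t)^(7-j); the t^3 term has j = 4.
C(7,4) = 35.
Coefficient = C(7,4) · 4^3 = 35 · 64 = 2240.

2240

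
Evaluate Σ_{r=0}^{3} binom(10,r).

176

1 + 10 + 45 + 120 = 176.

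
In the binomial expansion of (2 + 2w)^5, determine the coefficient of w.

160

The general term is C(5,j)·(2)^j·(2w)^(5-j); the w^1 term has j = 4.
C(5,4) = 5.
Coefficient = C(5,4) · 2^4 · 2^1 = 5 · 16 · 2 = 160.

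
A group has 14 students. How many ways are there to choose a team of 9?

This is C(14,9) = 2002.

2002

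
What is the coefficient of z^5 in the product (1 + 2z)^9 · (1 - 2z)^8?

Coefficient of z^5 = Σ_{j} C(9,j)·2^j·C(8,5-j)·(-2)^(5-j) for j from 0 to 5.
= (-1792) + 20160 + (-64512) + 75264 + (-32256) + 4032 = 896.

896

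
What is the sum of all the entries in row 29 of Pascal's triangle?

Setting x = 1 in (1+x)^29 gives Σ C(29,r) = 2^29 = 536870912.

536870912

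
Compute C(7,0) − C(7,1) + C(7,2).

15

The partial alternating sum Σ_{k=0}^{2} (−1)^k C(7,k) = (−1)^2 C(6,2) = 15.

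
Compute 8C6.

28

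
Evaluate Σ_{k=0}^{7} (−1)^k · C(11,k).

The partial alternating sum Σ_{k=0}^{7} (−1)^k C(11,k) = (−1)^7 C(10,7) = -120.

-120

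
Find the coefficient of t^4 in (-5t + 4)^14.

The general term is C(14,j)·(-5t)^j·(4)^(14-j); the t^4 term has j = 4.
C(14,4) = 1001.
Coefficient = C(14,4) · (-5)^4 · 4^10 = 1001 · 625 · 1048576 = 656015360000.

656015360000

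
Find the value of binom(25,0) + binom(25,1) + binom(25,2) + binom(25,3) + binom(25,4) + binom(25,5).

1 + 25 + 300 + 2300 + 12650 + 53130 = 68406.

68406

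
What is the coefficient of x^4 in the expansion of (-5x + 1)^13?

446875

The general term is C(13,j)·(-5x)^j·(1)^(13-j); the x^4 term has j = 4.
C(13,4) = 715.
Coefficient = C(13,4) · (-5)^4 = 715 · 625 = 446875.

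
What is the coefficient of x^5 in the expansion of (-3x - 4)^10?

62705664

The general term is C(10,j)·(-3x)^j·(-4)^(10-j); the x^5 term has j = 5.
C(10,5) = 252.
Coefficient = C(10,5) · (-3)^5 · (-4)^5 = 252 · (-243) · (-1024) = 62705664.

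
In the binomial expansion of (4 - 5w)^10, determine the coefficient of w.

The general term is C(10,j)·(4)^j·(-5w)^(10-j); the w^1 term has j = 9.
C(10,9) = 10.
Coefficient = C(10,9) · 4^9 · (-5)^1 = 10 · 262144 · (-5) = -13107200.

-13107200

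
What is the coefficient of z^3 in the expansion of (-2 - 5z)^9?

The general term is C(9,j)·(-2)^j·(-5z)^(9-j); the z^3 term has j = 6.
C(9,6) = 84.
Coefficient = C(9,6) · (-2)^6 · (-5)^3 = 84 · 64 · (-125) = -672000.

-672000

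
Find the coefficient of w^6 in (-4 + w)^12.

The general term is C(12,j)·(-4)^j·(w)^(12-j); the w^6 term has j = 6.
C(12,6) = 924.
Coefficient = C(12,6) · (-4)^6 = 924 · 4096 = 3784704.

3784704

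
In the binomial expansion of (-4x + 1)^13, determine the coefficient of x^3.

-18304

The general term is C(13,j)·(-4x)^j·(1)^(13-j); the x^3 term has j = 3.
C(13,3) = 286.
Coefficient = C(13,3) · (-4)^3 = 286 · (-64) = -18304.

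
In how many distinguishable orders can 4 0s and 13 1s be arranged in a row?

2380

Choose positions for the 0s: C(17,4) = 2380.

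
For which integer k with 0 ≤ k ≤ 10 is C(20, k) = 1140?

C(20,k) increases on 0 ≤ k ≤ 10. C(20,2) = 190 and C(20,3) = 1140, so k = 3.

3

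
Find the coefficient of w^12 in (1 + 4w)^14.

The general term is C(14,j)·(1)^j·(4w)^(14-j); the w^12 term has j = 2.
C(14,2) = 91.
Coefficient = C(14,2) · 4^12 = 91 · 16777216 = 1526726656.

1526726656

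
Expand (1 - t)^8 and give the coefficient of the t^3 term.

The general term is C(8,j)·(1)^j·(-t)^(8-j); the t^3 term has j = 5.
C(8,5) = 56.
Coefficient = C(8,5) · (-1)^3 = 56 · (-1) = -56.

-56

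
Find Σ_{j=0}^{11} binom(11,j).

Setting x = 1 in (1+x)^11 gives Σ C(11,j) = 2^11 = 2048.

2048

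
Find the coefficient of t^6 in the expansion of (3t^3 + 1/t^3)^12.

1732104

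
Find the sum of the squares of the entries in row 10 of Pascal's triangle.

184756

Σ C(10,r)² is the coefficient of x^10 in (1+x)^10(1+x)^10 = (1+x)^20, i.e. C(20,10) = 184756.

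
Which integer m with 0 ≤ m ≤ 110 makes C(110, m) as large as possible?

55

C(110,m) is maximized at m = 110/2 = 55.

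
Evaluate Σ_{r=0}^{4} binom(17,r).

3214

1 + 17 + 136 + 680 + 2380 = 3214.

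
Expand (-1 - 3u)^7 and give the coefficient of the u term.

The general term is C(7,j)·(-1)^j·(-3u)^(7-j); the u^1 term has j = 6.
C(7,6) = 7.
Coefficient = C(7,6) · (-3)^1 = 7 · (-3) = -21.

-21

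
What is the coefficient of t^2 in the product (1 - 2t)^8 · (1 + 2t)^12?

-8

Coefficient of t^2 = Σ_{j} C(8,j)·(-2)^j·C(12,2-j)·2^(2-j) for j from 0 to 2.
= 264 + (-384) + 112 = -8.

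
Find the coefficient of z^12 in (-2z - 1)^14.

The general term is C(14,j)·(-2z)^j·(-1)^(14-j); the z^12 term has j = 12.
C(14,12) = 91.
Coefficient = C(14,12) · (-2)^12 = 91 · 4096 = 372736.

372736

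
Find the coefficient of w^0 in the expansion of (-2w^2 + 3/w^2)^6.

General term: C(6,j)·(-2w^2)^j·(3/w^2)^(6-j), with w-exponent 2j − 2(6−j) = 4j − 12.
Set 4j − 12 = 0: j = 3.
C(6,3) = 20; (-2)^3 = -8; 3^3 = 27.
Coefficient = 20 · (-8) · 27 = -4320.

-4320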